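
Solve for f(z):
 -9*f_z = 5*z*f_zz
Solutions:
 f(z) = C1 + C2/z^(4/5)


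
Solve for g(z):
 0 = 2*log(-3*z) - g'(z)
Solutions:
 g(z) = C1 + 2*z*log(-z) + 2*z*(-1 + log(3))


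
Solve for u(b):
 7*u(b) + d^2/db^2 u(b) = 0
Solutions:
 u(b) = C1*sin(sqrt(7)*b) + C2*cos(sqrt(7)*b)


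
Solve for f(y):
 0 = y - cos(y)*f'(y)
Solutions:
 f(y) = C1 + Integral(y/cos(y), y)


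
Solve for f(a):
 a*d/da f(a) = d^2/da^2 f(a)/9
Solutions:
 f(a) = C1 + C2*erfi(3*sqrt(2)*a/2)


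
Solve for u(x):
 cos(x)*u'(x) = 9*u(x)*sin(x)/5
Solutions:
 u(x) = C1/cos(x)^(9/5)


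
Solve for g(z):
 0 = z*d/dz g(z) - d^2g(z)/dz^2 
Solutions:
 g(z) = C1 + C2*erfi(sqrt(2)*z/2)


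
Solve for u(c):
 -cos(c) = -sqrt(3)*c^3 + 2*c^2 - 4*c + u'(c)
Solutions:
 u(c) = C1 + sqrt(3)*c^4/4 - 2*c^3/3 + 2*c^2 - sin(c)


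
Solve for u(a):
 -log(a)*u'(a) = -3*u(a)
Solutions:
 u(a) = C1*exp(3*li(a))


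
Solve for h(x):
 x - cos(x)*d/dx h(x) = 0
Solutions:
 h(x) = C1 + Integral(x/cos(x), x)


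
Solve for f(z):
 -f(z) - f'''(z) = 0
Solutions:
 f(z) = C3*exp(-z) + (C1*sin(sqrt(3)*z/2) + C2*cos(sqrt(3)*z/2))*exp(z/2)


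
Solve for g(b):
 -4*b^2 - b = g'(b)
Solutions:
 g(b) = C1 - 4*b^3/3 - b^2/2


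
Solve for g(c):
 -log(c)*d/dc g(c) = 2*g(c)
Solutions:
 g(c) = C1*exp(-2*li(c))


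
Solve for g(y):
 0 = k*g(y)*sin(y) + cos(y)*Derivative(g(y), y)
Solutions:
 g(y) = C1*exp(k*log(cos(y)))


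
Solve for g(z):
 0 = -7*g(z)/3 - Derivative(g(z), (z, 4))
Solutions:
 g(z) = (C1*sin(sqrt(2)*3^(3/4)*7^(1/4)*z/6) + C2*cos(sqrt(2)*3^(3/4)*7^(1/4)*z/6))*exp(-sqrt(2)*3^(3/4)*7^(1/4)*z/6) + (C3*sin(sqrt(2)*3^(3/4)*7^(1/4)*z/6) + C4*cos(sqrt(2)*3^(3/4)*7^(1/4)*z/6))*exp(sqrt(2)*3^(3/4)*7^(1/4)*z/6)


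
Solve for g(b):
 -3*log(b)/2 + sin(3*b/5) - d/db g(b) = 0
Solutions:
 g(b) = C1 - 3*b*log(b)/2 + 3*b/2 - 5*cos(3*b/5)/3


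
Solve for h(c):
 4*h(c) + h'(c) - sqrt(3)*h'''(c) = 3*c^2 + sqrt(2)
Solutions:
 h(c) = C1*exp(-c*(3^(1/3)/(sqrt(324 - sqrt(3)) + 18)^(1/3) + 3^(1/6)*(sqrt(324 - sqrt(3)) + 18)^(1/3))/6)*sin(c*(-3^(2/3)*(sqrt(324 - sqrt(3)) + 18)^(1/3) + 3^(5/6)/(sqrt(324 - sqrt(3)) + 18)^(1/3))/6) + C2*exp(-c*(3^(1/3)/(sqrt(324 - sqrt(3)) + 18)^(1/3) + 3^(1/6)*(sqrt(324 - sqrt(3)) + 18)^(1/3))/6)*cos(c*(-3^(2/3)*(sqrt(324 - sqrt(3)) + 18)^(1/3) + 3^(5/6)/(sqrt(324 - sqrt(3)) + 18)^(1/3))/6) + C3*exp(c*(3^(1/3)/(sqrt(324 - sqrt(3)) + 18)^(1/3) + 3^(1/6)*(sqrt(324 - sqrt(3)) + 18)^(1/3))/3) + 3*c^2/4 - 3*c/8 + 3/32 + sqrt(2)/4


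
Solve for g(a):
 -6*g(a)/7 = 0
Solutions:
 g(a) = 0


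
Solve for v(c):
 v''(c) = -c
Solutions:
 v(c) = C1 + C2*c - c^3/6


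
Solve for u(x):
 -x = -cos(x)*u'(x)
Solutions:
 u(x) = C1 + Integral(x/cos(x), x)


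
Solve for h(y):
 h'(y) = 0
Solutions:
 h(y) = C1


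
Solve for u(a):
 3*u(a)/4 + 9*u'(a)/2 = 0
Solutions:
 u(a) = C1*exp(-a/6)


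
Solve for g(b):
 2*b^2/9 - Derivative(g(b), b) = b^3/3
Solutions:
 g(b) = C1 - b^4/12 + 2*b^3/27


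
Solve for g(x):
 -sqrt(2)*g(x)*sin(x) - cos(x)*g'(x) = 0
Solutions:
 g(x) = C1*cos(x)^(sqrt(2))


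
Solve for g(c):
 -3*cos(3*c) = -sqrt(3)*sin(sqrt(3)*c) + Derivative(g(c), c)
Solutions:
 g(c) = C1 - sin(3*c) - cos(sqrt(3)*c)


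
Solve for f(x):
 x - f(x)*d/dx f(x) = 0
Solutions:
 f(x) = -sqrt(C1 + x^2)
 f(x) = sqrt(C1 + x^2)


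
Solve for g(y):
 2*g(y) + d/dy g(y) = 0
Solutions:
 g(y) = C1*exp(-2*y)


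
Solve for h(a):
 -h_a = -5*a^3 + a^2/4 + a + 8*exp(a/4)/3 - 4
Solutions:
 h(a) = C1 + 5*a^4/4 - a^3/12 - a^2/2 + 4*a - 32*exp(a/4)/3


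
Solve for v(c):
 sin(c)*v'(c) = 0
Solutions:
 v(c) = C1


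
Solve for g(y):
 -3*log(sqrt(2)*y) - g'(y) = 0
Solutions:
 g(y) = C1 - 3*y*log(y) - 3*y*log(2)/2 + 3*y


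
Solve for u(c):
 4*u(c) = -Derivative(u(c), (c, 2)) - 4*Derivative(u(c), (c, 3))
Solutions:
 u(c) = C1*exp(c*(-2 + (24*sqrt(1299) + 865)^(-1/3) + (24*sqrt(1299) + 865)^(1/3))/24)*sin(sqrt(3)*c*(-(24*sqrt(1299) + 865)^(1/3) + (24*sqrt(1299) + 865)^(-1/3))/24) + C2*exp(c*(-2 + (24*sqrt(1299) + 865)^(-1/3) + (24*sqrt(1299) + 865)^(1/3))/24)*cos(sqrt(3)*c*(-(24*sqrt(1299) + 865)^(1/3) + (24*sqrt(1299) + 865)^(-1/3))/24) + C3*exp(-c*((24*sqrt(1299) + 865)^(-1/3) + 1 + (24*sqrt(1299) + 865)^(1/3))/12)


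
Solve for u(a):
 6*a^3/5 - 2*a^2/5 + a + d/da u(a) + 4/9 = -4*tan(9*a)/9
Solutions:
 u(a) = C1 - 3*a^4/10 + 2*a^3/15 - a^2/2 - 4*a/9 + 4*log(cos(9*a))/81


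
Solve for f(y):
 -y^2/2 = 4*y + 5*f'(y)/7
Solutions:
 f(y) = C1 - 7*y^3/30 - 14*y^2/5


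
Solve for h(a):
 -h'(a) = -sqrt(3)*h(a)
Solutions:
 h(a) = C1*exp(sqrt(3)*a)


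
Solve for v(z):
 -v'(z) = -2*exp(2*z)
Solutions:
 v(z) = C1 + exp(2*z)


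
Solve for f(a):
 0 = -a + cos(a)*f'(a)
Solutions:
 f(a) = C1 + Integral(a/cos(a), a)


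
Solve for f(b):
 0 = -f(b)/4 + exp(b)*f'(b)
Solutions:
 f(b) = C1*exp(-exp(-b)/4)


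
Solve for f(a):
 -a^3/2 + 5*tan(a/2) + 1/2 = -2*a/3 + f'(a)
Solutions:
 f(a) = C1 - a^4/8 + a^2/3 + a/2 - 10*log(cos(a/2))


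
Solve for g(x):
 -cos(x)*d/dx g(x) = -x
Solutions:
 g(x) = C1 + Integral(x/cos(x), x)


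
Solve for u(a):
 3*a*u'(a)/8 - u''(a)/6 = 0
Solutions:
 u(a) = C1 + C2*erfi(3*sqrt(2)*a/4)


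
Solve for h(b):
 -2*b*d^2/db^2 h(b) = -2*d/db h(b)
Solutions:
 h(b) = C1 + C2*b^2


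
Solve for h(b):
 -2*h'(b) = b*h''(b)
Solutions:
 h(b) = C1 + C2/b


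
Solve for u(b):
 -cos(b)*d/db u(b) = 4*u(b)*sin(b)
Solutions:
 u(b) = C1*cos(b)^4


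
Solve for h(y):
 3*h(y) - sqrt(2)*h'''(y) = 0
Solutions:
 h(y) = C3*exp(2^(5/6)*3^(1/3)*y/2) + (C1*sin(6^(5/6)*y/4) + C2*cos(6^(5/6)*y/4))*exp(-2^(5/6)*3^(1/3)*y/4)


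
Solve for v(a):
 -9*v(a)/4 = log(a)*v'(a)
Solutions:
 v(a) = C1*exp(-9*li(a)/4)


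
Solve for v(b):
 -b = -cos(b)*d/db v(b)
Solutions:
 v(b) = C1 + Integral(b/cos(b), b)


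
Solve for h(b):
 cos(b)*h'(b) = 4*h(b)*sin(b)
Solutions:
 h(b) = C1/cos(b)^4


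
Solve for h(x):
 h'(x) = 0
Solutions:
 h(x) = C1


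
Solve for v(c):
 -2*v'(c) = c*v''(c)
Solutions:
 v(c) = C1 + C2/c


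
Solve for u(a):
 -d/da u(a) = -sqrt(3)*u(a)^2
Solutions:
 u(a) = -1/(C1 + sqrt(3)*a)


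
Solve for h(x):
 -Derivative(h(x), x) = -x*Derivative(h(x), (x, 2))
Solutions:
 h(x) = C1 + C2*x^2


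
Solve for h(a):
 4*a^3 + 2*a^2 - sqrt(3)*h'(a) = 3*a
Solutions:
 h(a) = C1 + sqrt(3)*a^4/3 + 2*sqrt(3)*a^3/9 - sqrt(3)*a^2/2


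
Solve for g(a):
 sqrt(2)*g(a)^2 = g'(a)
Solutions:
 g(a) = -1/(C1 + sqrt(2)*a)


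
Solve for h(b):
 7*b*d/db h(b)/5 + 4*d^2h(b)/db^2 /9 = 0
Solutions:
 h(b) = C1 + C2*erf(3*sqrt(70)*b/20)


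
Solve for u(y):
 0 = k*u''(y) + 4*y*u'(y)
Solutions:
 u(y) = C1 + C2*sqrt(k)*erf(sqrt(2)*y*sqrt(1/k))


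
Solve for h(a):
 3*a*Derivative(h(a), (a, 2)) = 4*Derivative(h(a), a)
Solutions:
 h(a) = C1 + C2*a^(7/3)


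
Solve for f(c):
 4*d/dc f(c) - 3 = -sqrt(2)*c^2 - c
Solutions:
 f(c) = C1 - sqrt(2)*c^3/12 - c^2/8 + 3*c/4


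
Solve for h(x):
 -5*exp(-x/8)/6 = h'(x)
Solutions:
 h(x) = C1 + 20*exp(-x/8)/3


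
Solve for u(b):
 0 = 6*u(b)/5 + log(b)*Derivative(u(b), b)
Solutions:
 u(b) = C1*exp(-6*li(b)/5)


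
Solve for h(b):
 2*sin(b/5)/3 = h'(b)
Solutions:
 h(b) = C1 - 10*cos(b/5)/3


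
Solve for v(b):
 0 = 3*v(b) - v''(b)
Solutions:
 v(b) = C1*exp(-sqrt(3)*b) + C2*exp(sqrt(3)*b)


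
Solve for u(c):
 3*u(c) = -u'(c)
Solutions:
 u(c) = C1*exp(-3*c)


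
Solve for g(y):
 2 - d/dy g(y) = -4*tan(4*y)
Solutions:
 g(y) = C1 + 2*y - log(cos(4*y))


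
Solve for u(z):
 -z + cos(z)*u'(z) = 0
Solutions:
 u(z) = C1 + Integral(z/cos(z), z)


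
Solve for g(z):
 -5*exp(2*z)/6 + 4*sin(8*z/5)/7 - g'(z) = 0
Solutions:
 g(z) = C1 - 5*exp(2*z)/12 - 5*cos(8*z/5)/14


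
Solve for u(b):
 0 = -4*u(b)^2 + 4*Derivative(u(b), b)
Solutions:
 u(b) = -1/(C1 + b)


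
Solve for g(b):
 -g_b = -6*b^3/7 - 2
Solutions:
 g(b) = C1 + 3*b^4/14 + 2*b


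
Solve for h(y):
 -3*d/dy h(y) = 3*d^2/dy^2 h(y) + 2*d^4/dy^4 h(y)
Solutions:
 h(y) = C1 + C2*exp(-2^(1/3)*y*(-(3 + sqrt(11))^(1/3) + 2^(1/3)/(3 + sqrt(11))^(1/3))/4)*sin(2^(1/3)*sqrt(3)*y*(2^(1/3)/(3 + sqrt(11))^(1/3) + (3 + sqrt(11))^(1/3))/4) + C3*exp(-2^(1/3)*y*(-(3 + sqrt(11))^(1/3) + 2^(1/3)/(3 + sqrt(11))^(1/3))/4)*cos(2^(1/3)*sqrt(3)*y*(2^(1/3)/(3 + sqrt(11))^(1/3) + (3 + sqrt(11))^(1/3))/4) + C4*exp(2^(1/3)*y*(-(3 + sqrt(11))^(1/3) + 2^(1/3)/(3 + sqrt(11))^(1/3))/2)


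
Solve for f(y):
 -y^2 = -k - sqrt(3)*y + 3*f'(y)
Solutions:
 f(y) = C1 + k*y/3 - y^3/9 + sqrt(3)*y^2/6


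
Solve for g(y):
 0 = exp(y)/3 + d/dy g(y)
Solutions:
 g(y) = C1 - exp(y)/3


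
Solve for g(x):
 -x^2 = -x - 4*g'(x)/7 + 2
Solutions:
 g(x) = C1 + 7*x^3/12 - 7*x^2/8 + 7*x/2


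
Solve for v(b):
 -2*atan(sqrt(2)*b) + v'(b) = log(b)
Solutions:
 v(b) = C1 + b*log(b) + 2*b*atan(sqrt(2)*b) - b - sqrt(2)*log(2*b^2 + 1)/2


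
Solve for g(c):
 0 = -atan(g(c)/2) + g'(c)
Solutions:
 Integral(1/atan(_y/2), (_y, g(c))) = C1 + c


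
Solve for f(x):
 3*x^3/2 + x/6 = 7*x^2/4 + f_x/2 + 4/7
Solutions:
 f(x) = C1 + 3*x^4/4 - 7*x^3/6 + x^2/6 - 8*x/7


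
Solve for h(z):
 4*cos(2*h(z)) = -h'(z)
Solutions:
 h(z) = -asin((C1 + exp(16*z))/(C1 - exp(16*z)))/2 + pi/2
 h(z) = asin((C1 + exp(16*z))/(C1 - exp(16*z)))/2


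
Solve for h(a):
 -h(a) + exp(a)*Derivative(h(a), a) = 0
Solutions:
 h(a) = C1*exp(-exp(-a))


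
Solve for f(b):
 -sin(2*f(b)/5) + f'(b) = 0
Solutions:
 -b + 5*log(cos(2*f(b)/5) - 1)/4 - 5*log(cos(2*f(b)/5) + 1)/4 = C1


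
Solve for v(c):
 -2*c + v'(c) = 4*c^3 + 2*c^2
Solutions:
 v(c) = C1 + c^4 + 2*c^3/3 + c^2


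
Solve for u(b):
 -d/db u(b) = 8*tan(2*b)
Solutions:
 u(b) = C1 + 4*log(cos(2*b))


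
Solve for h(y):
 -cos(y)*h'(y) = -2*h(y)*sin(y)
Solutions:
 h(y) = C1/cos(y)^2


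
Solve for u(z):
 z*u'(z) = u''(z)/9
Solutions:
 u(z) = C1 + C2*erfi(3*sqrt(2)*z/2)


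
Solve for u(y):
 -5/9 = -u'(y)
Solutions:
 u(y) = C1 + 5*y/9


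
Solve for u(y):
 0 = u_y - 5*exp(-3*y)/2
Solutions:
 u(y) = C1 - 5*exp(-3*y)/6


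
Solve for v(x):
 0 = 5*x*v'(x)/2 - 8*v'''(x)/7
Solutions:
 v(x) = C1 + Integral(C2*airyai(2^(2/3)*35^(1/3)*x/4) + C3*airybi(2^(2/3)*35^(1/3)*x/4), x)


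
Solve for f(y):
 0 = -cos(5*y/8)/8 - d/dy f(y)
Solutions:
 f(y) = C1 - sin(5*y/8)/5


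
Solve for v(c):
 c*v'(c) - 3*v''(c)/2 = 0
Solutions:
 v(c) = C1 + C2*erfi(sqrt(3)*c/3)


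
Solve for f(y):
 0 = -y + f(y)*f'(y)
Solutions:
 f(y) = -sqrt(C1 + y^2)
 f(y) = sqrt(C1 + y^2)


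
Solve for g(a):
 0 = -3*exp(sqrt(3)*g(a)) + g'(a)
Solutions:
 g(a) = sqrt(3)*(2*log(-1/(C1 + 3*a)) - log(3))/6


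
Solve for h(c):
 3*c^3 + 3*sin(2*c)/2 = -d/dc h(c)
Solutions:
 h(c) = C1 - 3*c^4/4 + 3*cos(2*c)/4


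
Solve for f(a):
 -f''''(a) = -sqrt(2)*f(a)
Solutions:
 f(a) = C1*exp(-2^(1/8)*a) + C2*exp(2^(1/8)*a) + C3*sin(2^(1/8)*a) + C4*cos(2^(1/8)*a)


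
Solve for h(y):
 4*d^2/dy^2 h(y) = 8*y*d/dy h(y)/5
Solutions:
 h(y) = C1 + C2*erfi(sqrt(5)*y/5)


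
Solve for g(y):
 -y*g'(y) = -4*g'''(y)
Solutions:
 g(y) = C1 + Integral(C2*airyai(2^(1/3)*y/2) + C3*airybi(2^(1/3)*y/2), y)


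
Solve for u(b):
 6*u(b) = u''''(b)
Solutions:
 u(b) = C1*exp(-6^(1/4)*b) + C2*exp(6^(1/4)*b) + C3*sin(6^(1/4)*b) + C4*cos(6^(1/4)*b)


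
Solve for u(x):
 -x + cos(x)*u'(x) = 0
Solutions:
 u(x) = C1 + Integral(x/cos(x), x)


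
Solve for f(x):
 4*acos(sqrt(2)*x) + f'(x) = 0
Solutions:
 f(x) = C1 - 4*x*acos(sqrt(2)*x) + 2*sqrt(2)*sqrt(1 - 2*x^2)


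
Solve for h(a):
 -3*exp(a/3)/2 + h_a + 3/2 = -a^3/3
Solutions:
 h(a) = C1 - a^4/12 - 3*a/2 + 9*exp(a/3)/2


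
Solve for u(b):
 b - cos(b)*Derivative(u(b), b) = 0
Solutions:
 u(b) = C1 + Integral(b/cos(b), b)


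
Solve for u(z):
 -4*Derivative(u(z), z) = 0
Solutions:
 u(z) = C1


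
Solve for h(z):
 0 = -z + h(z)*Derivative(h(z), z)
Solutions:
 h(z) = -sqrt(C1 + z^2)
 h(z) = sqrt(C1 + z^2)


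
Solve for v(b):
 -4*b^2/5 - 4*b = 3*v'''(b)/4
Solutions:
 v(b) = C1 + C2*b + C3*b^2 - 4*b^5/225 - 2*b^4/9


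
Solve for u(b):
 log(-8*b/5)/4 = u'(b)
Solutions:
 u(b) = C1 + b*log(-b)/4 + b*(-log(5) - 1 + 3*log(2))/4


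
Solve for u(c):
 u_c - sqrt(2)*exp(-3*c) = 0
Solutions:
 u(c) = C1 - sqrt(2)*exp(-3*c)/3


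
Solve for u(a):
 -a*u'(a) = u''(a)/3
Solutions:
 u(a) = C1 + C2*erf(sqrt(6)*a/2)


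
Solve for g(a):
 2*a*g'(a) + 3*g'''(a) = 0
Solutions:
 g(a) = C1 + Integral(C2*airyai(-2^(1/3)*3^(2/3)*a/3) + C3*airybi(-2^(1/3)*3^(2/3)*a/3), a)


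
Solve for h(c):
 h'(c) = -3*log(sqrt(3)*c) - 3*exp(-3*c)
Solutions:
 h(c) = C1 - 3*c*log(c) + c*(3 - 3*log(3)/2) + exp(-3*c)


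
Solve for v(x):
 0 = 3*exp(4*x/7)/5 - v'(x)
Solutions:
 v(x) = C1 + 21*exp(4*x/7)/20


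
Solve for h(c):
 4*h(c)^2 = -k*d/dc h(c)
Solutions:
 h(c) = k/(C1*k + 4*c)


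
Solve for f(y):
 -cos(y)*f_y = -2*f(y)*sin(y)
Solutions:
 f(y) = C1/cos(y)^2


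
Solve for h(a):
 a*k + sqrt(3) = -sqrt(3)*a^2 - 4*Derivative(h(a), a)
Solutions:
 h(a) = C1 - sqrt(3)*a^3/12 - a^2*k/8 - sqrt(3)*a/4


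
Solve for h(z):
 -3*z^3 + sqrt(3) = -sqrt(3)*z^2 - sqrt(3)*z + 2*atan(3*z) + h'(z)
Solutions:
 h(z) = C1 - 3*z^4/4 + sqrt(3)*z^3/3 + sqrt(3)*z^2/2 - 2*z*atan(3*z) + sqrt(3)*z + log(9*z^2 + 1)/3


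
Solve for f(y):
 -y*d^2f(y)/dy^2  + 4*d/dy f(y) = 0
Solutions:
 f(y) = C1 + C2*y^5


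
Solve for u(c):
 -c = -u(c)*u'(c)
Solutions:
 u(c) = -sqrt(C1 + c^2)
 u(c) = sqrt(C1 + c^2)


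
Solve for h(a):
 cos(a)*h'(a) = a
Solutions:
 h(a) = C1 + Integral(a/cos(a), a)


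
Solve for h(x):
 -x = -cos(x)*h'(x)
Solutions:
 h(x) = C1 + Integral(x/cos(x), x)


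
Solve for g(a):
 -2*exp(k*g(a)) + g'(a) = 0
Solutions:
 g(a) = Piecewise((log(-1/(C1*k + 2*a*k))/k, Ne(k, 0)), (nan, True))
 g(a) = Piecewise((C1 + 2*a, Eq(k, 0)), (nan, True))


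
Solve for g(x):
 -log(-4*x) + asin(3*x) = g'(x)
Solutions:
 g(x) = C1 - x*log(-x) + x*asin(3*x) - 2*x*log(2) + x + sqrt(1 - 9*x^2)/3


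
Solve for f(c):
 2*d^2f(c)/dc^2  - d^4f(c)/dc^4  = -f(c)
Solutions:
 f(c) = C1*exp(-c*sqrt(1 + sqrt(2))) + C2*exp(c*sqrt(1 + sqrt(2))) + C3*sin(c*sqrt(-1 + sqrt(2))) + C4*cos(c*sqrt(-1 + sqrt(2)))


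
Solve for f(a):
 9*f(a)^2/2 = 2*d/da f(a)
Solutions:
 f(a) = -4/(C1 + 9*a)


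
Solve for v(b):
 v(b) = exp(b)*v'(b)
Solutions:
 v(b) = C1*exp(-exp(-b))


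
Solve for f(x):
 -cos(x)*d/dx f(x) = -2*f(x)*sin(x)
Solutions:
 f(x) = C1/cos(x)^2


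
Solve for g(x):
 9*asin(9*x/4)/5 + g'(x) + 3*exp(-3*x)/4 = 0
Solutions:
 g(x) = C1 - 9*x*asin(9*x/4)/5 - sqrt(16 - 81*x^2)/5 + exp(-3*x)/4


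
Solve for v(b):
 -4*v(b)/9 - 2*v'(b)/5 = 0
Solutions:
 v(b) = C1*exp(-10*b/9)


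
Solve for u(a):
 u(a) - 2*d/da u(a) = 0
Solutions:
 u(a) = C1*exp(a/2)


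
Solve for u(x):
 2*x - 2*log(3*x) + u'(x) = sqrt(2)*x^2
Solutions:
 u(x) = C1 + sqrt(2)*x^3/3 - x^2 + 2*x*log(x) - 2*x + x*log(9)


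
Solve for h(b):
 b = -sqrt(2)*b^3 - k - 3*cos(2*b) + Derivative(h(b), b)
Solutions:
 h(b) = C1 + sqrt(2)*b^4/4 + b^2/2 + b*k + 3*sin(2*b)/2


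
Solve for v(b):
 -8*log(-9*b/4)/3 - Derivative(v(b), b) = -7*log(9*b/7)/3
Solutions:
 v(b) = C1 - b*log(b)/3 + b*(-log(1029) + 1/3 + log(294)/3 + 5*log(2) - 8*I*pi/3)


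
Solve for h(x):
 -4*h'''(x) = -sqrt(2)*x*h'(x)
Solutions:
 h(x) = C1 + Integral(C2*airyai(sqrt(2)*x/2) + C3*airybi(sqrt(2)*x/2), x)


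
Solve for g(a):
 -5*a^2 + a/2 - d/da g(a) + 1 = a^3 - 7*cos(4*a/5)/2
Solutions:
 g(a) = C1 - a^4/4 - 5*a^3/3 + a^2/4 + a + 35*sin(4*a/5)/8


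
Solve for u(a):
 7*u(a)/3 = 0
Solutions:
 u(a) = 0


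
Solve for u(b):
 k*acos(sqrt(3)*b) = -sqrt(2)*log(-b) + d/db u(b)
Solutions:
 u(b) = C1 + sqrt(2)*b*(log(-b) - 1) + k*(b*acos(sqrt(3)*b) - sqrt(3)*sqrt(1 - 3*b^2)/3)


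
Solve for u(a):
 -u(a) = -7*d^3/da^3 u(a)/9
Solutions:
 u(a) = C3*exp(21^(2/3)*a/7) + (C1*sin(3*3^(1/6)*7^(2/3)*a/14) + C2*cos(3*3^(1/6)*7^(2/3)*a/14))*exp(-21^(2/3)*a/14)


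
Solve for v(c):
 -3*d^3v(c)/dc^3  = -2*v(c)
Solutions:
 v(c) = C3*exp(2^(1/3)*3^(2/3)*c/3) + (C1*sin(2^(1/3)*3^(1/6)*c/2) + C2*cos(2^(1/3)*3^(1/6)*c/2))*exp(-2^(1/3)*3^(2/3)*c/6)


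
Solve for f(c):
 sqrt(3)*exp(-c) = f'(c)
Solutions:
 f(c) = C1 - sqrt(3)*exp(-c)


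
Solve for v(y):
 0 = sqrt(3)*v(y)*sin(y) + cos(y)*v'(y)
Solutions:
 v(y) = C1*cos(y)^(sqrt(3))


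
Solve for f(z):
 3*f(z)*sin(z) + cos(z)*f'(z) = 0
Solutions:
 f(z) = C1*cos(z)^3


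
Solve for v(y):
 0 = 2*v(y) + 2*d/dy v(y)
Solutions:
 v(y) = C1*exp(-y)


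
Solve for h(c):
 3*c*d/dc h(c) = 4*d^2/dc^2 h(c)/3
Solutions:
 h(c) = C1 + C2*erfi(3*sqrt(2)*c/4)


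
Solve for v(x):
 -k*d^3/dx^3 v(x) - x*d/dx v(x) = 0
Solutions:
 v(x) = C1 + Integral(C2*airyai(x*(-1/k)^(1/3)) + C3*airybi(x*(-1/k)^(1/3)), x)


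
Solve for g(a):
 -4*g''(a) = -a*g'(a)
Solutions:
 g(a) = C1 + C2*erfi(sqrt(2)*a/4)


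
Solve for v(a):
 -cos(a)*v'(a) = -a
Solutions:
 v(a) = C1 + Integral(a/cos(a), a)


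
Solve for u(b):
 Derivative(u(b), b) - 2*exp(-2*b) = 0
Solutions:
 u(b) = C1 - exp(-2*b)


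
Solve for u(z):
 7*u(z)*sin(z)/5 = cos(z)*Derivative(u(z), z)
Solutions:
 u(z) = C1/cos(z)^(7/5)


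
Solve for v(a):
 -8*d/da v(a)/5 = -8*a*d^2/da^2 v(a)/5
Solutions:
 v(a) = C1 + C2*a^2


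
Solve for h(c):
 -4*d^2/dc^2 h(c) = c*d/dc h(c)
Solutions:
 h(c) = C1 + C2*erf(sqrt(2)*c/4)


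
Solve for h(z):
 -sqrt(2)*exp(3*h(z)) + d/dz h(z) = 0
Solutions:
 h(z) = log(-1/(C1 + 3*sqrt(2)*z))/3
 h(z) = log((-1/(C1 + sqrt(2)*z))^(1/3)*(-3^(2/3) - 3*3^(1/6)*I)/6)
 h(z) = log((-1/(C1 + sqrt(2)*z))^(1/3)*(-3^(2/3) + 3*3^(1/6)*I)/6)


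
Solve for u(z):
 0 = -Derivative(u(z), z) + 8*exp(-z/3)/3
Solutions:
 u(z) = C1 - 8*exp(-z/3)


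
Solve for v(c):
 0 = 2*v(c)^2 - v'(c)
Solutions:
 v(c) = -1/(C1 + 2*c)


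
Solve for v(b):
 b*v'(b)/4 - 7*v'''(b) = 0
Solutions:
 v(b) = C1 + Integral(C2*airyai(98^(1/3)*b/14) + C3*airybi(98^(1/3)*b/14), b)


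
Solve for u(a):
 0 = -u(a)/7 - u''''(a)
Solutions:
 u(a) = (C1*sin(sqrt(2)*7^(3/4)*a/14) + C2*cos(sqrt(2)*7^(3/4)*a/14))*exp(-sqrt(2)*7^(3/4)*a/14) + (C3*sin(sqrt(2)*7^(3/4)*a/14) + C4*cos(sqrt(2)*7^(3/4)*a/14))*exp(sqrt(2)*7^(3/4)*a/14)


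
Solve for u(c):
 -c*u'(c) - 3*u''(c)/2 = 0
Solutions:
 u(c) = C1 + C2*erf(sqrt(3)*c/3)


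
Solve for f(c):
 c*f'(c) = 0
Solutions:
 f(c) = C1


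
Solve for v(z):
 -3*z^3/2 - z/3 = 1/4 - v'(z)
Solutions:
 v(z) = C1 + 3*z^4/8 + z^2/6 + z/4


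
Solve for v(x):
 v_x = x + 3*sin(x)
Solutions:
 v(x) = C1 + x^2/2 - 3*cos(x)


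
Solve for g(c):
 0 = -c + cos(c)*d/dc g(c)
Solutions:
 g(c) = C1 + Integral(c/cos(c), c)


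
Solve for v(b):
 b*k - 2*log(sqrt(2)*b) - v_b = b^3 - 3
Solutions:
 v(b) = C1 - b^4/4 + b^2*k/2 - 2*b*log(b) - b*log(2) + 5*b


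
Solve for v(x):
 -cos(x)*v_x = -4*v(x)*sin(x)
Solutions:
 v(x) = C1/cos(x)^4


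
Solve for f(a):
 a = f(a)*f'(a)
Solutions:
 f(a) = -sqrt(C1 + a^2)
 f(a) = sqrt(C1 + a^2)


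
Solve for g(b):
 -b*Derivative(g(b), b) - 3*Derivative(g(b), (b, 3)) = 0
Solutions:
 g(b) = C1 + Integral(C2*airyai(-3^(2/3)*b/3) + C3*airybi(-3^(2/3)*b/3), b)


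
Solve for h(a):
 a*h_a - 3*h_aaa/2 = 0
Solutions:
 h(a) = C1 + Integral(C2*airyai(2^(1/3)*3^(2/3)*a/3) + C3*airybi(2^(1/3)*3^(2/3)*a/3), a)


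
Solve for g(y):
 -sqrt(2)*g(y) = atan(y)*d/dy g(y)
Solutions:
 g(y) = C1*exp(-sqrt(2)*Integral(1/atan(y), y))


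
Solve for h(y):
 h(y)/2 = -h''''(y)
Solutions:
 h(y) = (C1*sin(2^(1/4)*y/2) + C2*cos(2^(1/4)*y/2))*exp(-2^(1/4)*y/2) + (C3*sin(2^(1/4)*y/2) + C4*cos(2^(1/4)*y/2))*exp(2^(1/4)*y/2)


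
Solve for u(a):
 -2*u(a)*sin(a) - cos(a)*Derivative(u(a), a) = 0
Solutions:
 u(a) = C1*cos(a)^2


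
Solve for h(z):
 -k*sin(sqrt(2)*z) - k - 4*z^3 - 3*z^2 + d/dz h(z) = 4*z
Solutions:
 h(z) = C1 + k*z - sqrt(2)*k*cos(sqrt(2)*z)/2 + z^4 + z^3 + 2*z^2


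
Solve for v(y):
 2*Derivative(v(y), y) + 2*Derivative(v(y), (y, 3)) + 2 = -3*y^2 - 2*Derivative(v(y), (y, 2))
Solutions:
 v(y) = C1 - y^3/2 + 3*y^2/2 - y + (C2*sin(sqrt(3)*y/2) + C3*cos(sqrt(3)*y/2))*exp(-y/2)


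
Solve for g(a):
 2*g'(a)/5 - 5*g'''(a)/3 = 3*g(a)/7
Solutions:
 g(a) = C1*exp(14^(1/3)*a*(28/(sqrt(49057) + 225)^(1/3) + 14^(1/3)*(sqrt(49057) + 225)^(1/3))/140)*sin(14^(1/3)*sqrt(3)*a*(-14^(1/3)*(sqrt(49057) + 225)^(1/3) + 28/(sqrt(49057) + 225)^(1/3))/140) + C2*exp(14^(1/3)*a*(28/(sqrt(49057) + 225)^(1/3) + 14^(1/3)*(sqrt(49057) + 225)^(1/3))/140)*cos(14^(1/3)*sqrt(3)*a*(-14^(1/3)*(sqrt(49057) + 225)^(1/3) + 28/(sqrt(49057) + 225)^(1/3))/140) + C3*exp(-14^(1/3)*a*(28/(sqrt(49057) + 225)^(1/3) + 14^(1/3)*(sqrt(49057) + 225)^(1/3))/70)


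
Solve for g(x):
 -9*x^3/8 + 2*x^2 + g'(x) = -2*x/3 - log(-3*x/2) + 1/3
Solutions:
 g(x) = C1 + 9*x^4/32 - 2*x^3/3 - x^2/3 - x*log(-x) + x*(-log(3) + log(2) + 4/3)


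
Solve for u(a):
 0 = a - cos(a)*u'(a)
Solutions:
 u(a) = C1 + Integral(a/cos(a), a)


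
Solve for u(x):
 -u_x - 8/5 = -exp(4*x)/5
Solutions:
 u(x) = C1 - 8*x/5 + exp(4*x)/20


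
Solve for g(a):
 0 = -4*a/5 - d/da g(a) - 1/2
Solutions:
 g(a) = C1 - 2*a^2/5 - a/2


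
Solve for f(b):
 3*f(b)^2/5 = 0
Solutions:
 f(b) = 0


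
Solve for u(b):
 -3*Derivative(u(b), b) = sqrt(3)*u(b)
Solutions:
 u(b) = C1*exp(-sqrt(3)*b/3)


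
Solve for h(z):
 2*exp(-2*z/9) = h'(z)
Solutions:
 h(z) = C1 - 9*exp(-2*z/9)


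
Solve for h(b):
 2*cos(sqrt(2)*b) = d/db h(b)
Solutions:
 h(b) = C1 + sqrt(2)*sin(sqrt(2)*b)


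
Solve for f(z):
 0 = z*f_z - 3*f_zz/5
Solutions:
 f(z) = C1 + C2*erfi(sqrt(30)*z/6)


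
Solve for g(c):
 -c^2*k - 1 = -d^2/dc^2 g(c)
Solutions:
 g(c) = C1 + C2*c + c^4*k/12 + c^2/2


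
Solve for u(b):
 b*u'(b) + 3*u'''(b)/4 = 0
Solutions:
 u(b) = C1 + Integral(C2*airyai(-6^(2/3)*b/3) + C3*airybi(-6^(2/3)*b/3), b)


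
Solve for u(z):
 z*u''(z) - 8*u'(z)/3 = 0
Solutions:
 u(z) = C1 + C2*z^(11/3)


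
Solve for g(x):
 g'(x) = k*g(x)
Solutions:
 g(x) = C1*exp(k*x)


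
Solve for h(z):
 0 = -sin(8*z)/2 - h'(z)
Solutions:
 h(z) = C1 + cos(8*z)/16


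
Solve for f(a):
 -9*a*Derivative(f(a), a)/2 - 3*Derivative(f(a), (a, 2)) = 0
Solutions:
 f(a) = C1 + C2*erf(sqrt(3)*a/2)


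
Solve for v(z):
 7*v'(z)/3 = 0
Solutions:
 v(z) = C1


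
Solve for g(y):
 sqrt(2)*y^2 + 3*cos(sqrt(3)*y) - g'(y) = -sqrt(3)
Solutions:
 g(y) = C1 + sqrt(2)*y^3/3 + sqrt(3)*y + sqrt(3)*sin(sqrt(3)*y)


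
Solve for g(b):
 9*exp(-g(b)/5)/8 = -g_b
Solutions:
 g(b) = 5*log(C1 - 9*b/40)


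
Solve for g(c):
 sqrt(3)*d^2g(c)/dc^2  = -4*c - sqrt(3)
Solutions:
 g(c) = C1 + C2*c - 2*sqrt(3)*c^3/9 - c^2/2


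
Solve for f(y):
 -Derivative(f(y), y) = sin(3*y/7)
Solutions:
 f(y) = C1 + 7*cos(3*y/7)/3


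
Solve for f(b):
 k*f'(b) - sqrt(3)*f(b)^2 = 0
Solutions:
 f(b) = -k/(C1*k + sqrt(3)*b)


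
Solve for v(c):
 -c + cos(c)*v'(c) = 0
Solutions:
 v(c) = C1 + Integral(c/cos(c), c)


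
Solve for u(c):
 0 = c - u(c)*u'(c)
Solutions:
 u(c) = -sqrt(C1 + c^2)
 u(c) = sqrt(C1 + c^2)


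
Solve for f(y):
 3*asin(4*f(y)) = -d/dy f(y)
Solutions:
 Integral(1/asin(4*_y), (_y, f(y))) = C1 - 3*y


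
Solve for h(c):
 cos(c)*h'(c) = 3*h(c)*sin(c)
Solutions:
 h(c) = C1/cos(c)^3


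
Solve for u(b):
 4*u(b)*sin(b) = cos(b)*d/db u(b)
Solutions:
 u(b) = C1/cos(b)^4


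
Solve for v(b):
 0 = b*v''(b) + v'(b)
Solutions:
 v(b) = C1 + C2*log(b)


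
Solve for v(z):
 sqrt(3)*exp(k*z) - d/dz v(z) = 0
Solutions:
 v(z) = C1 + sqrt(3)*exp(k*z)/k


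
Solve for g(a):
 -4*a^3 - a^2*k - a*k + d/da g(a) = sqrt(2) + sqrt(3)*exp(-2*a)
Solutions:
 g(a) = C1 + a^4 + a^3*k/3 + a^2*k/2 + sqrt(2)*a - sqrt(3)*exp(-2*a)/2


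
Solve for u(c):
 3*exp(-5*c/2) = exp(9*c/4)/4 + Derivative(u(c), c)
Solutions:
 u(c) = C1 - exp(9*c/4)/9 - 6*exp(-5*c/2)/5


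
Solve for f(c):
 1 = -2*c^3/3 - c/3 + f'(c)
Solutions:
 f(c) = C1 + c^4/6 + c^2/6 + c


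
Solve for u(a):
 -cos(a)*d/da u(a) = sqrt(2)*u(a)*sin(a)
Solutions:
 u(a) = C1*cos(a)^(sqrt(2))


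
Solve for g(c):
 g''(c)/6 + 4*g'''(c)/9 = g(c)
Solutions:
 g(c) = C1*exp(-c*((24*sqrt(574) + 575)^(-1/3) + 2 + (24*sqrt(574) + 575)^(1/3))/16)*sin(sqrt(3)*c*(-(24*sqrt(574) + 575)^(1/3) + (24*sqrt(574) + 575)^(-1/3))/16) + C2*exp(-c*((24*sqrt(574) + 575)^(-1/3) + 2 + (24*sqrt(574) + 575)^(1/3))/16)*cos(sqrt(3)*c*(-(24*sqrt(574) + 575)^(1/3) + (24*sqrt(574) + 575)^(-1/3))/16) + C3*exp(c*(-1 + (24*sqrt(574) + 575)^(-1/3) + (24*sqrt(574) + 575)^(1/3))/8)


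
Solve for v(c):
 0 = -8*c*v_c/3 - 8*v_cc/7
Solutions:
 v(c) = C1 + C2*erf(sqrt(42)*c/6)


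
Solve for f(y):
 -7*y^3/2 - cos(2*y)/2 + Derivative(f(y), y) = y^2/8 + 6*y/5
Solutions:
 f(y) = C1 + 7*y^4/8 + y^3/24 + 3*y^2/5 + sin(2*y)/4


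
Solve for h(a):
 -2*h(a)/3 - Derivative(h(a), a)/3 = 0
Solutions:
 h(a) = C1*exp(-2*a)


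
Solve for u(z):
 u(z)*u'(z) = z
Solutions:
 u(z) = -sqrt(C1 + z^2)
 u(z) = sqrt(C1 + z^2)


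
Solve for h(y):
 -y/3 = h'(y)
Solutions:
 h(y) = C1 - y^2/6


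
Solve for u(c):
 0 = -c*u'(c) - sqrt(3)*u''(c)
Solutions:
 u(c) = C1 + C2*erf(sqrt(2)*3^(3/4)*c/6)


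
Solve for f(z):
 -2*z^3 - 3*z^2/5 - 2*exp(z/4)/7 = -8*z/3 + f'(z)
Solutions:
 f(z) = C1 - z^4/2 - z^3/5 + 4*z^2/3 - 8*exp(z/4)/7


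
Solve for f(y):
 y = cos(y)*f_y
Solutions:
 f(y) = C1 + Integral(y/cos(y), y)


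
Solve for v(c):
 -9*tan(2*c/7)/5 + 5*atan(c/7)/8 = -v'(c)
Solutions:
 v(c) = C1 - 5*c*atan(c/7)/8 + 35*log(c^2 + 49)/16 - 63*log(cos(2*c/7))/10


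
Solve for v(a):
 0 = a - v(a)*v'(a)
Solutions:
 v(a) = -sqrt(C1 + a^2)
 v(a) = sqrt(C1 + a^2)


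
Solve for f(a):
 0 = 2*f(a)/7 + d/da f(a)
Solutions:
 f(a) = C1*exp(-2*a/7)


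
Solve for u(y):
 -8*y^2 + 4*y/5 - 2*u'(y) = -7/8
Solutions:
 u(y) = C1 - 4*y^3/3 + y^2/5 + 7*y/16


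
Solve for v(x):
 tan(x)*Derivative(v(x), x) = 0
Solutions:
 v(x) = C1


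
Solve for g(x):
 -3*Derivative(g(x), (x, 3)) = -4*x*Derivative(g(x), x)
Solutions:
 g(x) = C1 + Integral(C2*airyai(6^(2/3)*x/3) + C3*airybi(6^(2/3)*x/3), x)


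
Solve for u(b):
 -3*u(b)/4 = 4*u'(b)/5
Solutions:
 u(b) = C1*exp(-15*b/16)


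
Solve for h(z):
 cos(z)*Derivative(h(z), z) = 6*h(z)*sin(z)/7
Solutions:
 h(z) = C1/cos(z)^(6/7)


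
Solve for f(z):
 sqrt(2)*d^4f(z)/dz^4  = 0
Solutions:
 f(z) = C1 + C2*z + C3*z^2 + C4*z^3


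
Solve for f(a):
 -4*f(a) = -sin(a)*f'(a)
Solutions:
 f(a) = C1*(cos(a)^2 - 2*cos(a) + 1)/(cos(a)^2 + 2*cos(a) + 1)


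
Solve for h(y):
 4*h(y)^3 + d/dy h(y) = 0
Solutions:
 h(y) = -sqrt(2)*sqrt(-1/(C1 - 4*y))/2
 h(y) = sqrt(2)*sqrt(-1/(C1 - 4*y))/2


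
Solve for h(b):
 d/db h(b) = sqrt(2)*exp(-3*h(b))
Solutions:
 h(b) = log(C1 + 3*sqrt(2)*b)/3
 h(b) = log((-3^(1/3) - 3^(5/6)*I)*(C1 + sqrt(2)*b)^(1/3)/2)
 h(b) = log((-3^(1/3) + 3^(5/6)*I)*(C1 + sqrt(2)*b)^(1/3)/2)


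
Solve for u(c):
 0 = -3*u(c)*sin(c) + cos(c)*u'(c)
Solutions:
 u(c) = C1/cos(c)^3


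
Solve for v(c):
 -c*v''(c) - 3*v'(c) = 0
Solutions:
 v(c) = C1 + C2/c^2


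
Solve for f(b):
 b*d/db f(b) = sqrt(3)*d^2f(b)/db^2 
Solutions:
 f(b) = C1 + C2*erfi(sqrt(2)*3^(3/4)*b/6)


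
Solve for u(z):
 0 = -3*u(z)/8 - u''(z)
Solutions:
 u(z) = C1*sin(sqrt(6)*z/4) + C2*cos(sqrt(6)*z/4)


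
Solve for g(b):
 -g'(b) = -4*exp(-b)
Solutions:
 g(b) = C1 - 4*exp(-b)


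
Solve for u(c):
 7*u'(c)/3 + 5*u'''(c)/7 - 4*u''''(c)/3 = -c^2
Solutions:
 u(c) = C1 + C2*exp(c*(-(588*sqrt(1081) + 19333)^(1/3) - 25/(588*sqrt(1081) + 19333)^(1/3) + 10)/56)*sin(sqrt(3)*c*(-(588*sqrt(1081) + 19333)^(1/3) + 25/(588*sqrt(1081) + 19333)^(1/3))/56) + C3*exp(c*(-(588*sqrt(1081) + 19333)^(1/3) - 25/(588*sqrt(1081) + 19333)^(1/3) + 10)/56)*cos(sqrt(3)*c*(-(588*sqrt(1081) + 19333)^(1/3) + 25/(588*sqrt(1081) + 19333)^(1/3))/56) + C4*exp(c*(25/(588*sqrt(1081) + 19333)^(1/3) + 5 + (588*sqrt(1081) + 19333)^(1/3))/28) - c^3/7 + 90*c/343


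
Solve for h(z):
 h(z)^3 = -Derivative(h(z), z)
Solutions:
 h(z) = -sqrt(2)*sqrt(-1/(C1 - z))/2
 h(z) = sqrt(2)*sqrt(-1/(C1 - z))/2


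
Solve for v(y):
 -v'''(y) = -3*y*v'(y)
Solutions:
 v(y) = C1 + Integral(C2*airyai(3^(1/3)*y) + C3*airybi(3^(1/3)*y), y)


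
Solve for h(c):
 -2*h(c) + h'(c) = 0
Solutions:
 h(c) = C1*exp(2*c)


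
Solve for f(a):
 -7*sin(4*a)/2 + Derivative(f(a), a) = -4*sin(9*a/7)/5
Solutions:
 f(a) = C1 + 28*cos(9*a/7)/45 - 7*cos(4*a)/8


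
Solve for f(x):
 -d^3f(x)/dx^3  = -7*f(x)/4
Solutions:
 f(x) = C3*exp(14^(1/3)*x/2) + (C1*sin(14^(1/3)*sqrt(3)*x/4) + C2*cos(14^(1/3)*sqrt(3)*x/4))*exp(-14^(1/3)*x/4)


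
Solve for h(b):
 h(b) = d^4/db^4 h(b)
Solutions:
 h(b) = C1*exp(-b) + C2*exp(b) + C3*sin(b) + C4*cos(b)


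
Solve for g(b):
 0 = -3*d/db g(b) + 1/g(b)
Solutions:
 g(b) = -sqrt(C1 + 6*b)/3
 g(b) = sqrt(C1 + 6*b)/3


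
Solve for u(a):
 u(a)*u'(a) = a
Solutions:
 u(a) = -sqrt(C1 + a^2)
 u(a) = sqrt(C1 + a^2)


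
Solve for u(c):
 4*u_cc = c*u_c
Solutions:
 u(c) = C1 + C2*erfi(sqrt(2)*c/4)


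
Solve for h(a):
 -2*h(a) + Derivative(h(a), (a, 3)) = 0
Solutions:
 h(a) = C3*exp(2^(1/3)*a) + (C1*sin(2^(1/3)*sqrt(3)*a/2) + C2*cos(2^(1/3)*sqrt(3)*a/2))*exp(-2^(1/3)*a/2)


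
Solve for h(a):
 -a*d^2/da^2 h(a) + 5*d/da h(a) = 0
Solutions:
 h(a) = C1 + C2*a^6


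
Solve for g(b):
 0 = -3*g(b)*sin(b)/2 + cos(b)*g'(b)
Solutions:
 g(b) = C1/cos(b)^(3/2)


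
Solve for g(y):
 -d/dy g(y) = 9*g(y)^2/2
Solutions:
 g(y) = 2/(C1 + 9*y)


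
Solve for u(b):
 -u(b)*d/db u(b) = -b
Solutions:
 u(b) = -sqrt(C1 + b^2)
 u(b) = sqrt(C1 + b^2)


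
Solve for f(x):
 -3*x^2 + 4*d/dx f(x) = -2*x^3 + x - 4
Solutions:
 f(x) = C1 - x^4/8 + x^3/4 + x^2/8 - x


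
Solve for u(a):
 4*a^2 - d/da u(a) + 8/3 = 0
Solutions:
 u(a) = C1 + 4*a^3/3 + 8*a/3


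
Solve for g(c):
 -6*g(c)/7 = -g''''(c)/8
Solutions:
 g(c) = C1*exp(-2*3^(1/4)*7^(3/4)*c/7) + C2*exp(2*3^(1/4)*7^(3/4)*c/7) + C3*sin(2*3^(1/4)*7^(3/4)*c/7) + C4*cos(2*3^(1/4)*7^(3/4)*c/7)


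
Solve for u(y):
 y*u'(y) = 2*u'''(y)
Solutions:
 u(y) = C1 + Integral(C2*airyai(2^(2/3)*y/2) + C3*airybi(2^(2/3)*y/2), y)


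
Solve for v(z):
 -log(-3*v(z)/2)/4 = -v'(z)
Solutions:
 -4*Integral(1/(log(-_y) - log(2) + log(3)), (_y, v(z))) = C1 - z


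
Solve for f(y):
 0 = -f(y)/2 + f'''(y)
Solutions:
 f(y) = C3*exp(2^(2/3)*y/2) + (C1*sin(2^(2/3)*sqrt(3)*y/4) + C2*cos(2^(2/3)*sqrt(3)*y/4))*exp(-2^(2/3)*y/4)


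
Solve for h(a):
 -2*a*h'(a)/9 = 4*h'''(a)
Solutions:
 h(a) = C1 + Integral(C2*airyai(-12^(1/3)*a/6) + C3*airybi(-12^(1/3)*a/6), a)


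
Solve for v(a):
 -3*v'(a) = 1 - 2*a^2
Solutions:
 v(a) = C1 + 2*a^3/9 - a/3


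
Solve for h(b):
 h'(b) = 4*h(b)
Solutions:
 h(b) = C1*exp(4*b)


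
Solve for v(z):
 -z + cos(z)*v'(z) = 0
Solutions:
 v(z) = C1 + Integral(z/cos(z), z)


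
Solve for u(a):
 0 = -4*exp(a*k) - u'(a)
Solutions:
 u(a) = C1 - 4*exp(a*k)/k


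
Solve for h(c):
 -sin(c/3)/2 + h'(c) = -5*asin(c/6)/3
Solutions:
 h(c) = C1 - 5*c*asin(c/6)/3 - 5*sqrt(36 - c^2)/3 - 3*cos(c/3)/2


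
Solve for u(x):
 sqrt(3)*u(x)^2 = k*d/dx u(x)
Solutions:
 u(x) = -k/(C1*k + sqrt(3)*x)


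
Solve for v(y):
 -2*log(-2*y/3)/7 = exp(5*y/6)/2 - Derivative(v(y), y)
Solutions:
 v(y) = C1 + 2*y*log(-y)/7 + 2*y*(-log(3) - 1 + log(2))/7 + 3*exp(5*y/6)/5


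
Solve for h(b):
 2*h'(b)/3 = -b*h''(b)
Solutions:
 h(b) = C1 + C2*b^(1/3)


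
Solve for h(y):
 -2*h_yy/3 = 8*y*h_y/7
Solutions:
 h(y) = C1 + C2*erf(sqrt(42)*y/7)


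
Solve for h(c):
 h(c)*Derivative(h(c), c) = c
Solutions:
 h(c) = -sqrt(C1 + c^2)
 h(c) = sqrt(C1 + c^2)


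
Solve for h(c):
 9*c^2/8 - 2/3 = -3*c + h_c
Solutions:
 h(c) = C1 + 3*c^3/8 + 3*c^2/2 - 2*c/3


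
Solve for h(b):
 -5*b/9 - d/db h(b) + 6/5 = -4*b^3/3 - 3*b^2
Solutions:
 h(b) = C1 + b^4/3 + b^3 - 5*b^2/18 + 6*b/5


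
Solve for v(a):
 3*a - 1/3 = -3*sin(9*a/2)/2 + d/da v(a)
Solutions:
 v(a) = C1 + 3*a^2/2 - a/3 - cos(9*a/2)/3


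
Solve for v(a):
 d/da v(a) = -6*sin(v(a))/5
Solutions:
 6*a/5 + log(cos(v(a)) - 1)/2 - log(cos(v(a)) + 1)/2 = C1


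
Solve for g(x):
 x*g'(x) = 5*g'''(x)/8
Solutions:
 g(x) = C1 + Integral(C2*airyai(2*5^(2/3)*x/5) + C3*airybi(2*5^(2/3)*x/5), x)


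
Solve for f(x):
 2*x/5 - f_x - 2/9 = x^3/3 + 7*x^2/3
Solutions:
 f(x) = C1 - x^4/12 - 7*x^3/9 + x^2/5 - 2*x/9


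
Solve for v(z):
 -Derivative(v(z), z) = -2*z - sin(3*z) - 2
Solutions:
 v(z) = C1 + z^2 + 2*z - cos(3*z)/3


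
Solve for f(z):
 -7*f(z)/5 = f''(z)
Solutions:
 f(z) = C1*sin(sqrt(35)*z/5) + C2*cos(sqrt(35)*z/5)


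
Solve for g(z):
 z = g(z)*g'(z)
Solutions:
 g(z) = -sqrt(C1 + z^2)
 g(z) = sqrt(C1 + z^2)


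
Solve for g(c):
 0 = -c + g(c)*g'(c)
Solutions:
 g(c) = -sqrt(C1 + c^2)
 g(c) = sqrt(C1 + c^2)


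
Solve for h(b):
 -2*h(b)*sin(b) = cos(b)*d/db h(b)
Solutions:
 h(b) = C1*cos(b)^2


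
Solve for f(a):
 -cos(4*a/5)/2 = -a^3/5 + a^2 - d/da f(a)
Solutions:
 f(a) = C1 - a^4/20 + a^3/3 + 5*sin(4*a/5)/8


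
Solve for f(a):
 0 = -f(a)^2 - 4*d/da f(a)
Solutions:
 f(a) = 4/(C1 + a)


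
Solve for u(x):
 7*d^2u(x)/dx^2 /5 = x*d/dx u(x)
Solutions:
 u(x) = C1 + C2*erfi(sqrt(70)*x/14)


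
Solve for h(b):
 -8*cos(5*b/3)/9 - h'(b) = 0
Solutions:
 h(b) = C1 - 8*sin(5*b/3)/15


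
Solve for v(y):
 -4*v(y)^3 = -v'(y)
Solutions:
 v(y) = -sqrt(2)*sqrt(-1/(C1 + 4*y))/2
 v(y) = sqrt(2)*sqrt(-1/(C1 + 4*y))/2


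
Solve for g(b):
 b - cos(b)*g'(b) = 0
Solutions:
 g(b) = C1 + Integral(b/cos(b), b)


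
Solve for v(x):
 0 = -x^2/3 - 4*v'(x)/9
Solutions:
 v(x) = C1 - x^3/4


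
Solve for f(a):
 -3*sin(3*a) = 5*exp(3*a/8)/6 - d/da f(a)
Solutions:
 f(a) = C1 + 20*exp(3*a/8)/9 - cos(3*a)


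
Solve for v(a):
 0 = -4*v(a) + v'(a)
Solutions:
 v(a) = C1*exp(4*a)


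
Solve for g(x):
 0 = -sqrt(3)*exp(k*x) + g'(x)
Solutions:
 g(x) = C1 + sqrt(3)*exp(k*x)/k


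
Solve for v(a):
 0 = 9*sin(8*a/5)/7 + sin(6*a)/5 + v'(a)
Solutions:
 v(a) = C1 + 45*cos(8*a/5)/56 + cos(6*a)/30


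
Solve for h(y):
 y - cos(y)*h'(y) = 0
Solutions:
 h(y) = C1 + Integral(y/cos(y), y)


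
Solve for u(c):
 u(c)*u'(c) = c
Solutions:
 u(c) = -sqrt(C1 + c^2)
 u(c) = sqrt(C1 + c^2)


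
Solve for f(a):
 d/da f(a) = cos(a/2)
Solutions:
 f(a) = C1 + 2*sin(a/2)


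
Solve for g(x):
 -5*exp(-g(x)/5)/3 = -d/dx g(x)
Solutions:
 g(x) = 5*log(C1 + x/3)


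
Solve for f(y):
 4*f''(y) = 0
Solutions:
 f(y) = C1 + C2*y


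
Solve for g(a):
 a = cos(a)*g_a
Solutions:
 g(a) = C1 + Integral(a/cos(a), a)


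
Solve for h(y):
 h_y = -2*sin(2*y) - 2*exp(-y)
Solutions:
 h(y) = C1 + cos(2*y) + 2*exp(-y)


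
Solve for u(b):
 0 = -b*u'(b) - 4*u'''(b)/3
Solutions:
 u(b) = C1 + Integral(C2*airyai(-6^(1/3)*b/2) + C3*airybi(-6^(1/3)*b/2), b)


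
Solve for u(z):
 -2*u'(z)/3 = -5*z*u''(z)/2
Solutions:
 u(z) = C1 + C2*z^(19/15)


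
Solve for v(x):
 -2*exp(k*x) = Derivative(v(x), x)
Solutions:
 v(x) = C1 - 2*exp(k*x)/k


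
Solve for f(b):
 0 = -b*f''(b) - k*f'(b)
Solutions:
 f(b) = C1 + b^(1 - re(k))*(C2*sin(log(b)*Abs(im(k))) + C3*cos(log(b)*im(k)))


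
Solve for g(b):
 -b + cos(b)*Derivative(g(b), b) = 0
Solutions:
 g(b) = C1 + Integral(b/cos(b), b)


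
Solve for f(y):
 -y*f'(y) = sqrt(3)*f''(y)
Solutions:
 f(y) = C1 + C2*erf(sqrt(2)*3^(3/4)*y/6)


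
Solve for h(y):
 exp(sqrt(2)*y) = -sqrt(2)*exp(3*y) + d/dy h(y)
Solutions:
 h(y) = C1 + sqrt(2)*exp(3*y)/3 + sqrt(2)*exp(sqrt(2)*y)/2


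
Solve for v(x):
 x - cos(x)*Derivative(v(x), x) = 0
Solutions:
 v(x) = C1 + Integral(x/cos(x), x)


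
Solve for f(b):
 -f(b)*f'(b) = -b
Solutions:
 f(b) = -sqrt(C1 + b^2)
 f(b) = sqrt(C1 + b^2)


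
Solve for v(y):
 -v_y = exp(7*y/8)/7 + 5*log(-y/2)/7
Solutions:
 v(y) = C1 - 5*y*log(-y)/7 + 5*y*(log(2) + 1)/7 - 8*exp(7*y/8)/49


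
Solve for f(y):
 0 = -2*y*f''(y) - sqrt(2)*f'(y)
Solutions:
 f(y) = C1 + C2*y^(1 - sqrt(2)/2)


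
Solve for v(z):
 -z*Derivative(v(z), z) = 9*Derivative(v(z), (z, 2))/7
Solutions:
 v(z) = C1 + C2*erf(sqrt(14)*z/6)


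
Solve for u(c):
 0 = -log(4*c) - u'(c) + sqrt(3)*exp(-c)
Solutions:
 u(c) = C1 - c*log(c) + c*(1 - 2*log(2)) - sqrt(3)*exp(-c)


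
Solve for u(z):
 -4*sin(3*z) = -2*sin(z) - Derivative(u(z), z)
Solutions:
 u(z) = C1 + 2*cos(z) - 4*cos(3*z)/3


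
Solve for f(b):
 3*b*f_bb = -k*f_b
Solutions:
 f(b) = C1 + b^(1 - re(k)/3)*(C2*sin(log(b)*Abs(im(k))/3) + C3*cos(log(b)*im(k)/3))


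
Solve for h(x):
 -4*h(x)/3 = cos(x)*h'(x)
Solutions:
 h(x) = C1*(sin(x) - 1)^(2/3)/(sin(x) + 1)^(2/3)


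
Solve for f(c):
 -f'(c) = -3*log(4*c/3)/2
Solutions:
 f(c) = C1 + 3*c*log(c)/2 - 3*c*log(3)/2 - 3*c/2 + 3*c*log(2)


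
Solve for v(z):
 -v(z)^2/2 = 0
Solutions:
 v(z) = 0


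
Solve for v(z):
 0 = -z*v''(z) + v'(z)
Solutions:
 v(z) = C1 + C2*z^2


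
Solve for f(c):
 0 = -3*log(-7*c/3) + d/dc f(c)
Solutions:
 f(c) = C1 + 3*c*log(-c) + 3*c*(-log(3) - 1 + log(7))


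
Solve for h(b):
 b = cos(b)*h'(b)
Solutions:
 h(b) = C1 + Integral(b/cos(b), b)


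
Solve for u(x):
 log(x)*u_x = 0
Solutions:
 u(x) = C1


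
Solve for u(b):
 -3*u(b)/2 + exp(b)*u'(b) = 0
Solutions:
 u(b) = C1*exp(-3*exp(-b)/2)


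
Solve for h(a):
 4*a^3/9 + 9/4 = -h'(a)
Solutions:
 h(a) = C1 - a^4/9 - 9*a/4


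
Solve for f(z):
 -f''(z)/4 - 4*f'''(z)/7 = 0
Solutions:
 f(z) = C1 + C2*z + C3*exp(-7*z/16)


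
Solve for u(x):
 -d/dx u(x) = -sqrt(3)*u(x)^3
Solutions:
 u(x) = -sqrt(2)*sqrt(-1/(C1 + sqrt(3)*x))/2
 u(x) = sqrt(2)*sqrt(-1/(C1 + sqrt(3)*x))/2


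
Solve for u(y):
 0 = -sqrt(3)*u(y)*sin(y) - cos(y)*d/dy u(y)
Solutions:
 u(y) = C1*cos(y)^(sqrt(3))


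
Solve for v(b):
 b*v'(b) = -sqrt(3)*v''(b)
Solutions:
 v(b) = C1 + C2*erf(sqrt(2)*3^(3/4)*b/6)


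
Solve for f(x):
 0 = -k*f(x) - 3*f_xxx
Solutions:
 f(x) = C1*exp(3^(2/3)*x*(-k)^(1/3)/3) + C2*exp(x*(-k)^(1/3)*(-3^(2/3) + 3*3^(1/6)*I)/6) + C3*exp(-x*(-k)^(1/3)*(3^(2/3) + 3*3^(1/6)*I)/6)


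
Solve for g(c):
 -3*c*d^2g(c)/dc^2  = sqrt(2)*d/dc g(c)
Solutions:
 g(c) = C1 + C2*c^(1 - sqrt(2)/3)


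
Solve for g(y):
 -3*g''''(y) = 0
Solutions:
 g(y) = C1 + C2*y + C3*y^2 + C4*y^3


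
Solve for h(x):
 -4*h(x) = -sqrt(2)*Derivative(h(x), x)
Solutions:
 h(x) = C1*exp(2*sqrt(2)*x)


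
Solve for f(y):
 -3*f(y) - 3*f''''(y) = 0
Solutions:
 f(y) = (C1*sin(sqrt(2)*y/2) + C2*cos(sqrt(2)*y/2))*exp(-sqrt(2)*y/2) + (C3*sin(sqrt(2)*y/2) + C4*cos(sqrt(2)*y/2))*exp(sqrt(2)*y/2)


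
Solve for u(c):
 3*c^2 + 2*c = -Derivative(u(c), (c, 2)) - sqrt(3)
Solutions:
 u(c) = C1 + C2*c - c^4/4 - c^3/3 - sqrt(3)*c^2/2


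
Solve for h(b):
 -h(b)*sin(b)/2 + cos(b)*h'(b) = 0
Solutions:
 h(b) = C1/sqrt(cos(b))
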